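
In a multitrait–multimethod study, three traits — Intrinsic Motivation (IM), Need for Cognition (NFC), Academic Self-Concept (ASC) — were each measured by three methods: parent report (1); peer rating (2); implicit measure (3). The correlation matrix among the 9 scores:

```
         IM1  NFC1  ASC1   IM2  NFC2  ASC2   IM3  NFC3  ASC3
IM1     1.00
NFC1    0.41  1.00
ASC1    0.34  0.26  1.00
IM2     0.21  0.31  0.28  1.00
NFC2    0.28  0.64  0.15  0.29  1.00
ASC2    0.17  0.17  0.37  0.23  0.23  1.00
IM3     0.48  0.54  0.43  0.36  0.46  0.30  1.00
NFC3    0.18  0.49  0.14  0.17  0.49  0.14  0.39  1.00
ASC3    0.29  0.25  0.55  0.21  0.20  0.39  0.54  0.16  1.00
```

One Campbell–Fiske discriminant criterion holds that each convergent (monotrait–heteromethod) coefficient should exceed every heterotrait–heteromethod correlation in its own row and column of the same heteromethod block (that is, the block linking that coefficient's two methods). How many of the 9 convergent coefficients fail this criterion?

Checking each validity diagonal entry against its comparison values:
IM (methods 1·2): 0.21 vs {0.28, 0.31, 0.17, 0.28} → fail.
IM (methods 1·3): 0.48 vs {0.18, 0.54, 0.29, 0.43} → fail.
IM (methods 2·3): 0.36 vs {0.17, 0.46, 0.21, 0.30} → fail.
NFC (methods 1·2): 0.64 vs {0.31, 0.28, 0.17, 0.15} → pass.
NFC (methods 1·3): 0.49 vs {0.54, 0.18, 0.25, 0.14} → fail.
NFC (methods 2·3): 0.49 vs {0.46, 0.17, 0.20, 0.14} → pass.
ASC (methods 1·2): 0.37 vs {0.28, 0.17, 0.15, 0.17} → pass.
ASC (methods 1·3): 0.55 vs {0.43, 0.29, 0.14, 0.25} → pass.
ASC (methods 2·3): 0.39 vs {0.30, 0.21, 0.14, 0.20} → pass.
4 of 9 fail.

4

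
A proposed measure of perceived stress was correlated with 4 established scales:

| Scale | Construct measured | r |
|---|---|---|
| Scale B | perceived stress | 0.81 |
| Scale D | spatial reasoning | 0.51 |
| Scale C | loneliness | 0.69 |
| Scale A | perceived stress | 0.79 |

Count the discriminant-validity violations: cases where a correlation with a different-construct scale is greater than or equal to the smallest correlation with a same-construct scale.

Convergent (same construct = perceived stress): Scale B, Scale A.
Smallest convergent = 0.79. Discriminant values: 0.51, 0.69; count ≥ 0.79 → 0.

0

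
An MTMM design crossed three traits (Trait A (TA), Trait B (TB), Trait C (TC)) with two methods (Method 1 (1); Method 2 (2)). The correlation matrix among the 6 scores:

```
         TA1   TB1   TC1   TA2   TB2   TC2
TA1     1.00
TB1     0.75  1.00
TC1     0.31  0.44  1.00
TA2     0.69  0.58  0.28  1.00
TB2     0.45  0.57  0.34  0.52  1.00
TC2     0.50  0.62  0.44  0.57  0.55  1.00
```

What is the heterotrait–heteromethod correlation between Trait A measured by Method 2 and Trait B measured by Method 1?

Different traits and methods: r(TA2, TB1) = 0.58.

0.58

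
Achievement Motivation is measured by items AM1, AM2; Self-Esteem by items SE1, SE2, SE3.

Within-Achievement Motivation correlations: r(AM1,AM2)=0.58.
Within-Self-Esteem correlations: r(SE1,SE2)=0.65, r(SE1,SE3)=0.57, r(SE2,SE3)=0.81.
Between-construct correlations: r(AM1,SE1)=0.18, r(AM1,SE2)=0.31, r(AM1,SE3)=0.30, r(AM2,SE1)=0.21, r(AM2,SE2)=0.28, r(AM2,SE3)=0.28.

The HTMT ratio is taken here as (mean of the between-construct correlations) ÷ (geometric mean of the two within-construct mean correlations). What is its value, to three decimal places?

Mean between = 1.56/6 = 0.2600.
Mean within-AM = 0.58/1 = 0.5800; mean within-SE = 2.03/3 = 0.6767.
Geometric mean = √(0.5800 × 0.6767) = 0.6265.
HTMT = 0.2600 / 0.6265 = 0.415.

0.415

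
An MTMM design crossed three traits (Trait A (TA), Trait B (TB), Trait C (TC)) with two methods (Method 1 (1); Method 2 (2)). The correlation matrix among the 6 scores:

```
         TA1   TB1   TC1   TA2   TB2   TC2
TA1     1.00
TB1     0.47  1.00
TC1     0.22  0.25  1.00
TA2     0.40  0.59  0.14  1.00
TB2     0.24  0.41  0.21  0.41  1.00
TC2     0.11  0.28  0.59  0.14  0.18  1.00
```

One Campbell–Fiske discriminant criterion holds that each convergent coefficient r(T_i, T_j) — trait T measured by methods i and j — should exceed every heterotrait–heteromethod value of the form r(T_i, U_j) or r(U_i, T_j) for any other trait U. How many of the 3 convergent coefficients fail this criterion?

Checking each validity diagonal entry against its comparison values:
TA (methods 1·2): 0.40 vs {0.24, 0.59, 0.11, 0.14} → fail.
TB (methods 1·2): 0.41 vs {0.59, 0.24, 0.28, 0.21} → fail.
TC (methods 1·2): 0.59 vs {0.14, 0.11, 0.21, 0.28} → pass.
2 of 3 fail.

2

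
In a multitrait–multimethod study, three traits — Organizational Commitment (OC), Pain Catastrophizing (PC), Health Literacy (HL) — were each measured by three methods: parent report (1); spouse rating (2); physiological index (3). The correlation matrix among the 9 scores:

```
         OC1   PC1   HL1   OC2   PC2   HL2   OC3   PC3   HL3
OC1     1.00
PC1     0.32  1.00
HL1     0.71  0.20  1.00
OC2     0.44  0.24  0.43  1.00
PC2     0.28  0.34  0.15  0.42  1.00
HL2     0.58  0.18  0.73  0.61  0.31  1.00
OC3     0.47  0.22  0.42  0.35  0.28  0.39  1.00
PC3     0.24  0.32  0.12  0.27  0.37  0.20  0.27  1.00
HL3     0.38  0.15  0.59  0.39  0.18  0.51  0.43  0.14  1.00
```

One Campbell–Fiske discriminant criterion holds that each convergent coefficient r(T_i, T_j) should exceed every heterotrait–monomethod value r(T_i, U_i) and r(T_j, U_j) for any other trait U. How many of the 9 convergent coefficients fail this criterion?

8

Checking each validity diagonal entry against its comparison values:
OC (methods 1·2): 0.44 vs {0.32, 0.42, 0.71, 0.61} → fail.
OC (methods 1·3): 0.47 vs {0.32, 0.27, 0.71, 0.43} → fail.
OC (methods 2·3): 0.35 vs {0.42, 0.27, 0.61, 0.43} → fail.
PC (methods 1·2): 0.34 vs {0.32, 0.42, 0.20, 0.31} → fail.
PC (methods 1·3): 0.32 vs {0.32, 0.27, 0.20, 0.14} → fail.
PC (methods 2·3): 0.37 vs {0.42, 0.27, 0.31, 0.14} → fail.
HL (methods 1·2): 0.73 vs {0.71, 0.61, 0.20, 0.31} → pass.
HL (methods 1·3): 0.59 vs {0.71, 0.43, 0.20, 0.14} → fail.
HL (methods 2·3): 0.51 vs {0.61, 0.43, 0.31, 0.14} → fail.
8 of 9 fail.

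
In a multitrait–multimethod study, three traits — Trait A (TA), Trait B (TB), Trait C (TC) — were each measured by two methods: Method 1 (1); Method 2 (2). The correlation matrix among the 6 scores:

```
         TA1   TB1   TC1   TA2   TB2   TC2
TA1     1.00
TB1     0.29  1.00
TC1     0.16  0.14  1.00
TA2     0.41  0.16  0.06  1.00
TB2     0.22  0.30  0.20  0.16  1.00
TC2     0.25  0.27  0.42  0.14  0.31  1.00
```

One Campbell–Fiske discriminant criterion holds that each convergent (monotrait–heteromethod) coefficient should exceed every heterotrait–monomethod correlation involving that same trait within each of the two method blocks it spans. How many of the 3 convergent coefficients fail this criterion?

Convergent coefficients and their comparison sets:
TA (methods 1·2): 0.41 vs {0.29, 0.16, 0.16, 0.14} → pass.
TB (methods 1·2): 0.30 vs {0.29, 0.16, 0.14, 0.31} → fail.
TC (methods 1·2): 0.42 vs {0.16, 0.14, 0.14, 0.31} → pass.
1 of 3 fail.

1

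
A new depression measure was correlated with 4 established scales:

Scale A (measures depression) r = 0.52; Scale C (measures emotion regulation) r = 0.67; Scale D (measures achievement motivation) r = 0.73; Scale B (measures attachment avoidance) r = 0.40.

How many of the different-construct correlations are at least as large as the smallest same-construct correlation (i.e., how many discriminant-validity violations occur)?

2

Convergent (same construct = depression): Scale A.
Smallest convergent = 0.52. Discriminant values: 0.67, 0.73, 0.40; count ≥ 0.52 → 2.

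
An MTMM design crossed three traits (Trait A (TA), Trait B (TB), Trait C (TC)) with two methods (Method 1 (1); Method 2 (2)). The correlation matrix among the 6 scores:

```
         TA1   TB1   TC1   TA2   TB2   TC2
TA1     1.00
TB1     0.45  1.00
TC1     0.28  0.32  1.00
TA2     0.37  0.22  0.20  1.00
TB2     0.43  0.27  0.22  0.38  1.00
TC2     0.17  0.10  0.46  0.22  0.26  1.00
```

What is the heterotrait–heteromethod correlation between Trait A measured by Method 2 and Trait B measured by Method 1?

0.22

Different traits and methods: r(TA2, TB1) = 0.22.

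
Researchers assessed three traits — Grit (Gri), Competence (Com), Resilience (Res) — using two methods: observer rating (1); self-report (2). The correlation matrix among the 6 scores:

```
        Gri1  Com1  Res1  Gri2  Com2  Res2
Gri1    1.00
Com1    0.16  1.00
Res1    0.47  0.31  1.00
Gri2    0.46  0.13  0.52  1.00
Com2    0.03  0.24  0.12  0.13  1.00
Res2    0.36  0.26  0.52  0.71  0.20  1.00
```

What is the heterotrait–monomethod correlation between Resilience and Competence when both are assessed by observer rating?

0.31

Different traits, same method: r(Res1, Com1) = 0.31.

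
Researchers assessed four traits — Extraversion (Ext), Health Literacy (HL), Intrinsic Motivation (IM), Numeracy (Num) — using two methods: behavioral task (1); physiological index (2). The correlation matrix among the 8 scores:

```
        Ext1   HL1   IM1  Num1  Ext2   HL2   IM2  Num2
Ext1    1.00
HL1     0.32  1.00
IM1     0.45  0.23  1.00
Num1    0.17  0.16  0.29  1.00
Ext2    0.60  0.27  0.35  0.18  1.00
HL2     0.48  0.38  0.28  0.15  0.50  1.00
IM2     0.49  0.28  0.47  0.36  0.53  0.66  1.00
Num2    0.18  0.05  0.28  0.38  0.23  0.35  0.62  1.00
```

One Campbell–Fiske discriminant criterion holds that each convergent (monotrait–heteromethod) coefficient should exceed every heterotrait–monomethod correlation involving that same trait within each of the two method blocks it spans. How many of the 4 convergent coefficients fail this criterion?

3

Convergent coefficients and their comparison sets:
Ext (methods 1·2): 0.60 vs {0.32, 0.50, 0.45, 0.53, 0.17, 0.23} → pass.
HL (methods 1·2): 0.38 vs {0.32, 0.50, 0.23, 0.66, 0.16, 0.35} → fail.
IM (methods 1·2): 0.47 vs {0.45, 0.53, 0.23, 0.66, 0.29, 0.62} → fail.
Num (methods 1·2): 0.38 vs {0.17, 0.23, 0.16, 0.35, 0.29, 0.62} → fail.
3 of 4 fail.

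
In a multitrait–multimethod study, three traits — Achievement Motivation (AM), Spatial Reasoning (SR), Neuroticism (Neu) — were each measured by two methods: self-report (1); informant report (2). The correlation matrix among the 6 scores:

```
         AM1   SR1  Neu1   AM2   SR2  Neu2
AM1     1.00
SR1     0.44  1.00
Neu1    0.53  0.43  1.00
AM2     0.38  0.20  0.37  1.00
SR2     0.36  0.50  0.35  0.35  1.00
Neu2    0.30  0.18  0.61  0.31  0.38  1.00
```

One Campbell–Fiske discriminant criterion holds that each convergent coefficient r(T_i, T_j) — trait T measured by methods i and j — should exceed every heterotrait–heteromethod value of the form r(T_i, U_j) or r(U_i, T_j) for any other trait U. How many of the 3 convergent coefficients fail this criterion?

Each convergent coefficient versus the relevant comparison correlations:
AM (methods 1·2): 0.38 vs {0.36, 0.20, 0.30, 0.37} → pass.
SR (methods 1·2): 0.50 vs {0.20, 0.36, 0.18, 0.35} → pass.
Neu (methods 1·2): 0.61 vs {0.37, 0.30, 0.35, 0.18} → pass.
0 of 3 fail.

0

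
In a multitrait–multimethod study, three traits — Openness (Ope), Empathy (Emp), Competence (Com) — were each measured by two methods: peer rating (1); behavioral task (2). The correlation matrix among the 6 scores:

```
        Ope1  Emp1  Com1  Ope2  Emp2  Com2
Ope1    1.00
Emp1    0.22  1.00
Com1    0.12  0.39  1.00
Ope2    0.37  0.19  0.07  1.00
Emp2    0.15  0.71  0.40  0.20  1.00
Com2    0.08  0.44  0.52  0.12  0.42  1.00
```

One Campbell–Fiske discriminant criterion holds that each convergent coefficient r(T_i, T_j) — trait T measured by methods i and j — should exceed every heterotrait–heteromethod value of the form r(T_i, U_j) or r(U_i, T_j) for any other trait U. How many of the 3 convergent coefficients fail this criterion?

0

Checking each validity diagonal entry against its comparison values:
Ope (methods 1·2): 0.37 vs {0.15, 0.19, 0.08, 0.07} → pass.
Emp (methods 1·2): 0.71 vs {0.19, 0.15, 0.44, 0.40} → pass.
Com (methods 1·2): 0.52 vs {0.07, 0.08, 0.40, 0.44} → pass.
0 of 3 fail.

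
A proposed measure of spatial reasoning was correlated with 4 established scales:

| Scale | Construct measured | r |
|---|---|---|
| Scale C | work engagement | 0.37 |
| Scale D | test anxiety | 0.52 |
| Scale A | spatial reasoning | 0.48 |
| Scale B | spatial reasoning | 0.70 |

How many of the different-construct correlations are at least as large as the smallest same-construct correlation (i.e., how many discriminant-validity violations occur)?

Convergent (same construct = spatial reasoning): Scale A, Scale B.
Smallest convergent = 0.48. Discriminant values: 0.37, 0.52; count ≥ 0.48 → 1.

1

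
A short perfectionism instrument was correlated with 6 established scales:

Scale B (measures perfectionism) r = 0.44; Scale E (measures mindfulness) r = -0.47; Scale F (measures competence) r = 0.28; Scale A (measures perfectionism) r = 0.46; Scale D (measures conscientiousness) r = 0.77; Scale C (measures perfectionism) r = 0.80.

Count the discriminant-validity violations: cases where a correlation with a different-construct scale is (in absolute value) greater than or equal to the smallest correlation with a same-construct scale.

2

Convergent (same construct = perfectionism): Scale B, Scale A, Scale C.
Smallest convergent = 0.44. Discriminant |r|: 0.47, 0.28, 0.77; count ≥ 0.44 → 2.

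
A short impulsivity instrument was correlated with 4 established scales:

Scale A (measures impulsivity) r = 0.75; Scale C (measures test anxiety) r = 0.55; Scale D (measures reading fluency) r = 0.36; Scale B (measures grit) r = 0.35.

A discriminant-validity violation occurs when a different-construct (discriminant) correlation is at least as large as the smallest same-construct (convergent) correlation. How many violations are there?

0

Convergent (same construct = impulsivity): Scale A.
Smallest convergent = 0.75. Discriminant values: 0.55, 0.36, 0.35; count ≥ 0.75 → 0.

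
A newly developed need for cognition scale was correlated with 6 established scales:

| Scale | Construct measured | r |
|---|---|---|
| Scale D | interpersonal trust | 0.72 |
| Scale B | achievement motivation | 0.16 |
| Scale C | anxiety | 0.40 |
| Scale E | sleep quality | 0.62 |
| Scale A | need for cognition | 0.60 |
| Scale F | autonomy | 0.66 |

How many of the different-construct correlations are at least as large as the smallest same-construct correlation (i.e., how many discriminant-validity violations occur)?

3

Convergent (same construct = need for cognition): Scale A.
Smallest convergent = 0.60. Discriminant values: 0.72, 0.16, 0.40, 0.62, 0.66; count ≥ 0.60 → 3.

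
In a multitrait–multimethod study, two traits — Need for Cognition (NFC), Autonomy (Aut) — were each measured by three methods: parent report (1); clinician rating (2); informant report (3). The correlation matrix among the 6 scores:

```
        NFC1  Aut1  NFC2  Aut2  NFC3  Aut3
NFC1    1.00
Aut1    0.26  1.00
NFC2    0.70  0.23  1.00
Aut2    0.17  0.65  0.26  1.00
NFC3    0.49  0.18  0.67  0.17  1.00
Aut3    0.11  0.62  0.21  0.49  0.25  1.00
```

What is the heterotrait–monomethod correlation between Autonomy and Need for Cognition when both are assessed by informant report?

0.25

Different traits, same method: r(Aut3, NFC3) = 0.25.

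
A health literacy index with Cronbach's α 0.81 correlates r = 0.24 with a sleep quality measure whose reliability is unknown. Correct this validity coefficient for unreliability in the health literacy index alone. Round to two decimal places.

0.27

Single correction: r_c = r_obs / √r_xx = 0.24 / √0.81 = 0.24 / 0.9000 ≈ 0.27.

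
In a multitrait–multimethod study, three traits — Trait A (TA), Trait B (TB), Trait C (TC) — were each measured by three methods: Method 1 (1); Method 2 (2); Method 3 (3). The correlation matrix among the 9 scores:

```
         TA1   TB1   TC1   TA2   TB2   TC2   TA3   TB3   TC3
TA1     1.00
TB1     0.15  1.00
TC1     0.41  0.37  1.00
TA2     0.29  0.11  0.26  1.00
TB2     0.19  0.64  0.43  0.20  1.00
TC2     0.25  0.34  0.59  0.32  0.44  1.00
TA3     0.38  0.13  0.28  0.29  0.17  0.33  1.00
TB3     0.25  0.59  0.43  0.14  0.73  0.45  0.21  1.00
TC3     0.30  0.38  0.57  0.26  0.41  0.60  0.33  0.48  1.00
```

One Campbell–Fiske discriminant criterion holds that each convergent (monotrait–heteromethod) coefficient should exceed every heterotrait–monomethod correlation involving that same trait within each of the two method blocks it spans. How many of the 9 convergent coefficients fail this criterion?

3

Checking each validity diagonal entry against its comparison values:
TA (methods 1·2): 0.29 vs {0.15, 0.20, 0.41, 0.32} → fail.
TA (methods 1·3): 0.38 vs {0.15, 0.21, 0.41, 0.33} → fail.
TA (methods 2·3): 0.29 vs {0.20, 0.21, 0.32, 0.33} → fail.
TB (methods 1·2): 0.64 vs {0.15, 0.20, 0.37, 0.44} → pass.
TB (methods 1·3): 0.59 vs {0.15, 0.21, 0.37, 0.48} → pass.
TB (methods 2·3): 0.73 vs {0.20, 0.21, 0.44, 0.48} → pass.
TC (methods 1·2): 0.59 vs {0.41, 0.32, 0.37, 0.44} → pass.
TC (methods 1·3): 0.57 vs {0.41, 0.33, 0.37, 0.48} → pass.
TC (methods 2·3): 0.60 vs {0.32, 0.33, 0.44, 0.48} → pass.
3 of 9 fail.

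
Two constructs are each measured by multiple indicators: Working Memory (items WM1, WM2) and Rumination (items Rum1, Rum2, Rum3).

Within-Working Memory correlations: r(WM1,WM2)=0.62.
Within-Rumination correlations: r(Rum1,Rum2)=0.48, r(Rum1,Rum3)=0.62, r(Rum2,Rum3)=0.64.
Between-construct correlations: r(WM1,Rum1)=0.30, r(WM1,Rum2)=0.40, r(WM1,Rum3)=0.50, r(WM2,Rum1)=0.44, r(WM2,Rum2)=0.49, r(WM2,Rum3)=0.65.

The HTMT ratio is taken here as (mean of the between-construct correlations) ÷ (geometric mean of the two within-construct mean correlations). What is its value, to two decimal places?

0.77

Between-construct mean = 2.78/6 = 0.4633.
Mean within-WM = 0.62/1 = 0.6200; mean within-Rum = 1.74/3 = 0.5800.
Geometric mean = √(0.6200 × 0.5800) = 0.5997.
HTMT = 0.4633 / 0.5997 = 0.77.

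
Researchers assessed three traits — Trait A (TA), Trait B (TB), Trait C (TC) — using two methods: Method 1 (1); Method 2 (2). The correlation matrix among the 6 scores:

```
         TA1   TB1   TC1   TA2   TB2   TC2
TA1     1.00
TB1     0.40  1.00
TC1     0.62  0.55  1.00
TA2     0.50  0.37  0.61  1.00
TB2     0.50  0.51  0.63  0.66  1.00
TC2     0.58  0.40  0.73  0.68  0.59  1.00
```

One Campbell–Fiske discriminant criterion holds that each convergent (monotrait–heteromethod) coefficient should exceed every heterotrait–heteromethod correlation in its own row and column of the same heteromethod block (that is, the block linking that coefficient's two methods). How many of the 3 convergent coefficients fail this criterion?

Convergent coefficients and their comparison sets:
TA (methods 1·2): 0.50 vs {0.50, 0.37, 0.58, 0.61} → fail.
TB (methods 1·2): 0.51 vs {0.37, 0.50, 0.40, 0.63} → fail.
TC (methods 1·2): 0.73 vs {0.61, 0.58, 0.63, 0.40} → pass.
2 of 3 fail.

2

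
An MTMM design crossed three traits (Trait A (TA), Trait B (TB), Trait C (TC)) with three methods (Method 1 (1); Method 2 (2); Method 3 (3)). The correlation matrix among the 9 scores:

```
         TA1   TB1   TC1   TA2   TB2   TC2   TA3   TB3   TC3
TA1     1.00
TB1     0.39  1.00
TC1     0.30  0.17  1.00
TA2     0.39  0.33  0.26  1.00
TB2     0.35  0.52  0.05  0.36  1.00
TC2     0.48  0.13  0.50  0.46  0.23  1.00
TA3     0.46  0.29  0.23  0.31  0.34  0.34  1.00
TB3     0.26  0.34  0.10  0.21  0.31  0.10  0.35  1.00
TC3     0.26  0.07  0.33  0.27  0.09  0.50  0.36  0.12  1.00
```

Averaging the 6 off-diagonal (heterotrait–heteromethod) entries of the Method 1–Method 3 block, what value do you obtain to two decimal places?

0.20

HTHM values (method 1 × method 3): 0.26, 0.26, 0.29, 0.07, 0.23, 0.10; mean = 1.21/6 = 0.20.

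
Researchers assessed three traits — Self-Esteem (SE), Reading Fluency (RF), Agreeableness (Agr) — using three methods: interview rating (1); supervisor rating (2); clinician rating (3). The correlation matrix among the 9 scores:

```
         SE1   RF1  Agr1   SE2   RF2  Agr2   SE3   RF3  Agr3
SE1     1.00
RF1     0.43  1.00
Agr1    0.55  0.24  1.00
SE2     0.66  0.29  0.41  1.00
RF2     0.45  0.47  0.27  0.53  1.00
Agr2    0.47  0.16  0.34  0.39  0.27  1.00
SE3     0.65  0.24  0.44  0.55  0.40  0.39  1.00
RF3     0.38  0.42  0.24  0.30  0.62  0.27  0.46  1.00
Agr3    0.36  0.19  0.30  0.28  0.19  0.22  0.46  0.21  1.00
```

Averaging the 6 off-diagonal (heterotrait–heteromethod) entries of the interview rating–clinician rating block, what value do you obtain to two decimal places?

0.31

HTHM values (method 1 × method 3): 0.38, 0.36, 0.24, 0.19, 0.44, 0.24; mean = 1.85/6 = 0.31.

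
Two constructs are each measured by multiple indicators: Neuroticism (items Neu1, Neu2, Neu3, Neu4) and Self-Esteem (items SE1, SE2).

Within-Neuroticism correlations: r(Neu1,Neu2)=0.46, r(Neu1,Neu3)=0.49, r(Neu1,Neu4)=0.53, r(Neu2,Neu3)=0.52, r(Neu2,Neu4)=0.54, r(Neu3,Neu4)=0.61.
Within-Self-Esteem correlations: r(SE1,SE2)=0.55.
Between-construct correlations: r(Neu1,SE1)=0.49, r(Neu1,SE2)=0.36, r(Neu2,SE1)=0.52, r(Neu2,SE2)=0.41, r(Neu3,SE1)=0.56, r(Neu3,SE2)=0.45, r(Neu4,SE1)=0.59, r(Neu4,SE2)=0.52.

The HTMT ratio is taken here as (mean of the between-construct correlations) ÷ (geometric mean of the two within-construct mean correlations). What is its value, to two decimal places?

Between-construct mean = 3.90/8 = 0.4875.
Mean within-Neu = 3.15/6 = 0.5250; mean within-SE = 0.55/1 = 0.5500.
Geometric mean = √(0.5250 × 0.5500) = 0.5374.
HTMT = 0.4875 / 0.5374 = 0.91.

0.91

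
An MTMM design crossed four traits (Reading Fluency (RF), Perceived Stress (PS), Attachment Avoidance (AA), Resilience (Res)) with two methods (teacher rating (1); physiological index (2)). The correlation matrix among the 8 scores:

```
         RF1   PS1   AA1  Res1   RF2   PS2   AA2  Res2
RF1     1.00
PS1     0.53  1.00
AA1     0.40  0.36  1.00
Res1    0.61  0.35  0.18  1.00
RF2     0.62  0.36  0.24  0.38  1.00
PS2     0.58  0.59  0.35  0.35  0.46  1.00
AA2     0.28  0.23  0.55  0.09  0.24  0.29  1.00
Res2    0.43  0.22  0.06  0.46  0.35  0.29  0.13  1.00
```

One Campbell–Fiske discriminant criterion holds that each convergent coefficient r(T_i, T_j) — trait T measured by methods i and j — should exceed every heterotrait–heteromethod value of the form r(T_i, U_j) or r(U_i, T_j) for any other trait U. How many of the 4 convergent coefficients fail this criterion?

0

Convergent coefficients and their comparison sets:
RF (methods 1·2): 0.62 vs {0.58, 0.36, 0.28, 0.24, 0.43, 0.38} → pass.
PS (methods 1·2): 0.59 vs {0.36, 0.58, 0.23, 0.35, 0.22, 0.35} → pass.
AA (methods 1·2): 0.55 vs {0.24, 0.28, 0.35, 0.23, 0.06, 0.09} → pass.
Res (methods 1·2): 0.46 vs {0.38, 0.43, 0.35, 0.22, 0.09, 0.06} → pass.
0 of 4 fail.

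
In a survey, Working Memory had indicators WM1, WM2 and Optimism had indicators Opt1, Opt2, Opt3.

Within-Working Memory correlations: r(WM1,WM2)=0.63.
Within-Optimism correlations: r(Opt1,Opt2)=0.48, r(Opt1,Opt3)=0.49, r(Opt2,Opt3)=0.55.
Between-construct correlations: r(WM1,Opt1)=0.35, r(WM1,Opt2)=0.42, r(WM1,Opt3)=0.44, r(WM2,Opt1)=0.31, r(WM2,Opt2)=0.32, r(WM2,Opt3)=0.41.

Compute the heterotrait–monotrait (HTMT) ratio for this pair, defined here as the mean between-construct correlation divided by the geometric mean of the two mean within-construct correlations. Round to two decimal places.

0.66

Mean between = 2.25/6 = 0.3750.
Mean within-WM = 0.63/1 = 0.6300; mean within-Opt = 1.52/3 = 0.5067.
Geometric mean = √(0.6300 × 0.5067) = 0.5650.
HTMT = 0.3750 / 0.5650 = 0.66.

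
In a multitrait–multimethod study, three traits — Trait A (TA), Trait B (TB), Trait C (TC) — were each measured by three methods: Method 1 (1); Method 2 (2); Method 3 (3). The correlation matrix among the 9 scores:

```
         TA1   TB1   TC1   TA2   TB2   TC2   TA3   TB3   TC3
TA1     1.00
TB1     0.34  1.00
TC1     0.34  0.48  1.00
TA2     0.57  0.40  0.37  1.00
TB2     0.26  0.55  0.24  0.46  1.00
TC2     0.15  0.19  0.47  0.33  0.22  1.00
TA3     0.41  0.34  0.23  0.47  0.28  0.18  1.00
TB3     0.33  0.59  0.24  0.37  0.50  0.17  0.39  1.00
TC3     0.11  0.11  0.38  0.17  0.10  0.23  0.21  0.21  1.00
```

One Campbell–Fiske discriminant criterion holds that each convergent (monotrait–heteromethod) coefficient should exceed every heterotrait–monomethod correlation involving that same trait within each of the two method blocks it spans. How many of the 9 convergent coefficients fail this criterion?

3

Convergent coefficients and their comparison sets:
TA (methods 1·2): 0.57 vs {0.34, 0.46, 0.34, 0.33} → pass.
TA (methods 1·3): 0.41 vs {0.34, 0.39, 0.34, 0.21} → pass.
TA (methods 2·3): 0.47 vs {0.46, 0.39, 0.33, 0.21} → pass.
TB (methods 1·2): 0.55 vs {0.34, 0.46, 0.48, 0.22} → pass.
TB (methods 1·3): 0.59 vs {0.34, 0.39, 0.48, 0.21} → pass.
TB (methods 2·3): 0.50 vs {0.46, 0.39, 0.22, 0.21} → pass.
TC (methods 1·2): 0.47 vs {0.34, 0.33, 0.48, 0.22} → fail.
TC (methods 1·3): 0.38 vs {0.34, 0.21, 0.48, 0.21} → fail.
TC (methods 2·3): 0.23 vs {0.33, 0.21, 0.22, 0.21} → fail.
3 of 9 fail.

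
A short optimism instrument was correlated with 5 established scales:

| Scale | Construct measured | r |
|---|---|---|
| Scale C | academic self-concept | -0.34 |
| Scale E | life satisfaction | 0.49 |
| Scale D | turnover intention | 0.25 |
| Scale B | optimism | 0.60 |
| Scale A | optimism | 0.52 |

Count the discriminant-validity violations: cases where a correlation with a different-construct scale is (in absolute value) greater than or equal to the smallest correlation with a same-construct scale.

0

Convergent (same construct = optimism): Scale B, Scale A.
Smallest convergent = 0.52. Discriminant |r|: 0.34, 0.49, 0.25; count ≥ 0.52 → 0.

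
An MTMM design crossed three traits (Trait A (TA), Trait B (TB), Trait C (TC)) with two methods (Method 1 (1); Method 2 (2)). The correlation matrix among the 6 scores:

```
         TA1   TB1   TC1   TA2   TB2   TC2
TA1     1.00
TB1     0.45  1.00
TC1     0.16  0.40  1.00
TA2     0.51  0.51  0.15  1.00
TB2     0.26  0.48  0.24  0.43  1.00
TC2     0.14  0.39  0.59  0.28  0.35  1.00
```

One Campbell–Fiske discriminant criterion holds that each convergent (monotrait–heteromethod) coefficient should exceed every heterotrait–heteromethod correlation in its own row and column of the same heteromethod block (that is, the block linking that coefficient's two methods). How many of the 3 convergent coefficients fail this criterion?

Checking each validity diagonal entry against its comparison values:
TA (methods 1·2): 0.51 vs {0.26, 0.51, 0.14, 0.15} → fail.
TB (methods 1·2): 0.48 vs {0.51, 0.26, 0.39, 0.24} → fail.
TC (methods 1·2): 0.59 vs {0.15, 0.14, 0.24, 0.39} → pass.
2 of 3 fail.

2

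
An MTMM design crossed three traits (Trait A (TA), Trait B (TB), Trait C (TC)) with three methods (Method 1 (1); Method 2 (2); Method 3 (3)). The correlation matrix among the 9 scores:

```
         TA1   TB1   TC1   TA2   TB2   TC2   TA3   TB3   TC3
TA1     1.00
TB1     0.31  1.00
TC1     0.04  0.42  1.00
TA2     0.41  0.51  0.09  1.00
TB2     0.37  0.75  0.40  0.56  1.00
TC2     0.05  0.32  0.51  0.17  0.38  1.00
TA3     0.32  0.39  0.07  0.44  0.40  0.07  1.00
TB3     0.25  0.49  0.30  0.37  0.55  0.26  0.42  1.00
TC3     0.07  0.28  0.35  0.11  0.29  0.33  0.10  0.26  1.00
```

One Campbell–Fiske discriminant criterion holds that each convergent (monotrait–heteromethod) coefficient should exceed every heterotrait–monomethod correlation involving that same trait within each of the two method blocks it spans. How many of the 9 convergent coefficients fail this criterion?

Checking each validity diagonal entry against its comparison values:
TA (methods 1·2): 0.41 vs {0.31, 0.56, 0.04, 0.17} → fail.
TA (methods 1·3): 0.32 vs {0.31, 0.42, 0.04, 0.10} → fail.
TA (methods 2·3): 0.44 vs {0.56, 0.42, 0.17, 0.10} → fail.
TB (methods 1·2): 0.75 vs {0.31, 0.56, 0.42, 0.38} → pass.
TB (methods 1·3): 0.49 vs {0.31, 0.42, 0.42, 0.26} → pass.
TB (methods 2·3): 0.55 vs {0.56, 0.42, 0.38, 0.26} → fail.
TC (methods 1·2): 0.51 vs {0.04, 0.17, 0.42, 0.38} → pass.
TC (methods 1·3): 0.35 vs {0.04, 0.10, 0.42, 0.26} → fail.
TC (methods 2·3): 0.33 vs {0.17, 0.10, 0.38, 0.26} → fail.
6 of 9 fail.

6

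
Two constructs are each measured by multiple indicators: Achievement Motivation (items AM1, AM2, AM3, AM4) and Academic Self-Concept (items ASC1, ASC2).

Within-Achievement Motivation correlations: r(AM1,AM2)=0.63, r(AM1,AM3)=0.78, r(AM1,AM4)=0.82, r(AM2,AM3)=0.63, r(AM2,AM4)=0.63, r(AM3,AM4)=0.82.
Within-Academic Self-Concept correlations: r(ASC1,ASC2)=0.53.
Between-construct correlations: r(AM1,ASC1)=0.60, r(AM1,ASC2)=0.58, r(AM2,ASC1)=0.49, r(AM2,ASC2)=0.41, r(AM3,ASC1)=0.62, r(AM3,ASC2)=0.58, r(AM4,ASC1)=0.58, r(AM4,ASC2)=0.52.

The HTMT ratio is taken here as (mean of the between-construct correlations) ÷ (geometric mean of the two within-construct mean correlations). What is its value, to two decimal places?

Mean between = 4.38/8 = 0.5475.
Mean within-AM = 4.31/6 = 0.7183; mean within-ASC = 0.53/1 = 0.5300.
Geometric mean = √(0.7183 × 0.5300) = 0.6170.
HTMT = 0.5475 / 0.6170 = 0.89.

0.89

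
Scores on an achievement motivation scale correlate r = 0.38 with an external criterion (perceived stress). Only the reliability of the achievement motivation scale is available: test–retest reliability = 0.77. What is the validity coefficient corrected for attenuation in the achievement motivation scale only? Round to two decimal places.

0.43

Single correction: r_c = r_obs / √r_xx = 0.38 / √0.77 = 0.38 / 0.8775 ≈ 0.43.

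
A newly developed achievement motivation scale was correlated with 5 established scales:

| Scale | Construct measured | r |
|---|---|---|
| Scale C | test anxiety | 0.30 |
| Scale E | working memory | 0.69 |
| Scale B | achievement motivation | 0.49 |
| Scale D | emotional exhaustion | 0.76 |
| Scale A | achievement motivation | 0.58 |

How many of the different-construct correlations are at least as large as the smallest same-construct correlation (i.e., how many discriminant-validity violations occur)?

2

Convergent (same construct = achievement motivation): Scale B, Scale A.
Smallest convergent = 0.49. Discriminant values: 0.30, 0.69, 0.76; count ≥ 0.49 → 2.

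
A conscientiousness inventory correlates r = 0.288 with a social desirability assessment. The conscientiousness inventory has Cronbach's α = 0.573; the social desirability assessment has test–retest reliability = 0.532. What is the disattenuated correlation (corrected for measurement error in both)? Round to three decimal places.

0.522

r_true = r_obs / √(r_xx · r_yy) = 0.288 / √(0.573 × 0.532) = 0.288 / √0.304836 = 0.288 / 0.5521 ≈ 0.522.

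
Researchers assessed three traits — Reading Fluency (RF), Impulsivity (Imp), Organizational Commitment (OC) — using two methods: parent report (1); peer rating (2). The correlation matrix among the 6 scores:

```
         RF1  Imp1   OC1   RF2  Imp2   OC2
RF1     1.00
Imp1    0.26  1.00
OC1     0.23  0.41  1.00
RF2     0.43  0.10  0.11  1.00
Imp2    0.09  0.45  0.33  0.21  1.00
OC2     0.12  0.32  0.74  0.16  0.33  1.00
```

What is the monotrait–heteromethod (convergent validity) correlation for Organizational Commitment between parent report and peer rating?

0.74

Same trait (OC), different methods: r(OC1, OC2) = 0.74.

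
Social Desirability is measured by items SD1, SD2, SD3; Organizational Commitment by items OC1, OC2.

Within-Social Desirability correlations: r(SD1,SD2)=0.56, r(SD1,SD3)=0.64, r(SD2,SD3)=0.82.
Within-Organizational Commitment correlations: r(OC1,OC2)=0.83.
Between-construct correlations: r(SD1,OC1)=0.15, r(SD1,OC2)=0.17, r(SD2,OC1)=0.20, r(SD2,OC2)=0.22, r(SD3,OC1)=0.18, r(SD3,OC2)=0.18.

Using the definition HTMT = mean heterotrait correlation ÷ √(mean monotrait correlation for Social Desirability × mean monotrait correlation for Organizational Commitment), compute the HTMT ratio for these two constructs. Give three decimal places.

0.245

Mean between = 1.10/6 = 0.1833.
Mean within-SD = 2.02/3 = 0.6733; mean within-OC = 0.83/1 = 0.8300.
Geometric mean = √(0.6733 × 0.8300) = 0.7476.
HTMT = 0.1833 / 0.7476 = 0.245.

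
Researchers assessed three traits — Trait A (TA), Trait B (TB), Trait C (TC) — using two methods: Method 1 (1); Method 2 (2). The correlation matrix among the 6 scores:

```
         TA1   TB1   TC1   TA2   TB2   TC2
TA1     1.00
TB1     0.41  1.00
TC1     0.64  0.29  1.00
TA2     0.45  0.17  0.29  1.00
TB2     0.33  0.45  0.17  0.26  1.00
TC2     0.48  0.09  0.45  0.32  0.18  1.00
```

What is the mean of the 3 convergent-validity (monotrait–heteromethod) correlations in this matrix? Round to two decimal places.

Convergent values: 0.45, 0.45, 0.45; mean = 1.35/3 = 0.45.

0.45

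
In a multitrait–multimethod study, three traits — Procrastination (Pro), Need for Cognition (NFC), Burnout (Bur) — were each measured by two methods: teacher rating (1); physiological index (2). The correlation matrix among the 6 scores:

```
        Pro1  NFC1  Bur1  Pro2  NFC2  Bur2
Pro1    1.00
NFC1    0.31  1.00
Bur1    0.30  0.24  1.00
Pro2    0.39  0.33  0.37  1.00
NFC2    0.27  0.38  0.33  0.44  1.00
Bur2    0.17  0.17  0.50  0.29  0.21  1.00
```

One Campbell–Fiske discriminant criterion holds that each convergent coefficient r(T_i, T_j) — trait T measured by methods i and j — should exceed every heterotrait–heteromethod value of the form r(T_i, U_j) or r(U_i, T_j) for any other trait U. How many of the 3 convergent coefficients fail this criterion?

0

Checking each validity diagonal entry against its comparison values:
Pro (methods 1·2): 0.39 vs {0.27, 0.33, 0.17, 0.37} → pass.
NFC (methods 1·2): 0.38 vs {0.33, 0.27, 0.17, 0.33} → pass.
Bur (methods 1·2): 0.50 vs {0.37, 0.17, 0.33, 0.17} → pass.
0 of 3 fail.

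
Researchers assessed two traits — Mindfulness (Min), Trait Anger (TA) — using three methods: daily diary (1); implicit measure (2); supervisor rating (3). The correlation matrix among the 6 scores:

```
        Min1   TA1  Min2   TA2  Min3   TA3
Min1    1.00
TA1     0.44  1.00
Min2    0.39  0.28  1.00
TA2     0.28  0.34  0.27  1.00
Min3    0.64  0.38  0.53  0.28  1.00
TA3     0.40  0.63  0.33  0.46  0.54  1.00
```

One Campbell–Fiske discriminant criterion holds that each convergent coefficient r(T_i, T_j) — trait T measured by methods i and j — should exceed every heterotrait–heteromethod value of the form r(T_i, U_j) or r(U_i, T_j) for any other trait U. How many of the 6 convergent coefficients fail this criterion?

0

Convergent coefficients and their comparison sets:
Min (methods 1·2): 0.39 vs {0.28, 0.28} → pass.
Min (methods 1·3): 0.64 vs {0.40, 0.38} → pass.
Min (methods 2·3): 0.53 vs {0.33, 0.28} → pass.
TA (methods 1·2): 0.34 vs {0.28, 0.28} → pass.
TA (methods 1·3): 0.63 vs {0.38, 0.40} → pass.
TA (methods 2·3): 0.46 vs {0.28, 0.33} → pass.
0 of 6 fail.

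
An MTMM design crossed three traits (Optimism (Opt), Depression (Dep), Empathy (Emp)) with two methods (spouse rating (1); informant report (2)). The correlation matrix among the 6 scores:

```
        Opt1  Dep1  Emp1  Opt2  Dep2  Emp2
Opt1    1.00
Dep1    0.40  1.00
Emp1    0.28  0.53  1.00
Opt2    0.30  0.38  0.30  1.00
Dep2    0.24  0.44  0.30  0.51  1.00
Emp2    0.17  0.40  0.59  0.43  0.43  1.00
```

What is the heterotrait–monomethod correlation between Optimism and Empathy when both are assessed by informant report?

Different traits, same method: r(Opt2, Emp2) = 0.43.

0.43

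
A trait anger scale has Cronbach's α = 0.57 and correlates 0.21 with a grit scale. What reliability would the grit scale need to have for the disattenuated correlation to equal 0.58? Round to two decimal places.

r_true = r_obs / √(r_xx · r_yy) ⇒ 0.58 = 0.21 / √(0.57 · r_yy).
√(0.57 · r_yy) = 0.21 / 0.58 = 0.3621; 0.57 · r_yy = 0.1311; r_yy = 0.1311 / 0.57 ≈ 0.23.

0.23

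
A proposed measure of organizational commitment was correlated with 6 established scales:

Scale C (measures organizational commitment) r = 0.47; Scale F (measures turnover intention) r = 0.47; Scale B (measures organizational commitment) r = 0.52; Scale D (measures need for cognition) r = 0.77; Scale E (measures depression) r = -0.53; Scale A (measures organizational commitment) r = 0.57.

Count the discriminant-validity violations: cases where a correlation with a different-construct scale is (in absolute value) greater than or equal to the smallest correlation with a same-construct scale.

3

Convergent (same construct = organizational commitment): Scale C, Scale B, Scale A.
Smallest convergent = 0.47. Discriminant |r|: 0.47, 0.77, 0.53; count ≥ 0.47 → 3.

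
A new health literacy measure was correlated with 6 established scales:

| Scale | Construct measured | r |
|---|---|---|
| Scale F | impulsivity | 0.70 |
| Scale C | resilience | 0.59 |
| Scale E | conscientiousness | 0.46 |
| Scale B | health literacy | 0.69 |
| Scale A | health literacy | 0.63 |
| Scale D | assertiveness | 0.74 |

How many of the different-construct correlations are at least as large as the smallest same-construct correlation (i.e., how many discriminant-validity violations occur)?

Convergent (same construct = health literacy): Scale B, Scale A.
Smallest convergent = 0.63. Discriminant values: 0.70, 0.59, 0.46, 0.74; count ≥ 0.63 → 2.

2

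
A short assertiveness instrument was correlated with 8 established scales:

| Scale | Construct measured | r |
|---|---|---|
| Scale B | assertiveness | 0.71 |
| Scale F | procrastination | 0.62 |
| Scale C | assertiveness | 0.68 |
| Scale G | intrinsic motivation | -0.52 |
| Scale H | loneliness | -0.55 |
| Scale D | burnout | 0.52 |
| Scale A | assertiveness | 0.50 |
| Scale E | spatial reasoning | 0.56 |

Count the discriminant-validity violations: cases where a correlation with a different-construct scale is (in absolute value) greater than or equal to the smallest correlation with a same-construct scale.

Convergent (same construct = assertiveness): Scale B, Scale C, Scale A.
Smallest convergent = 0.50. Discriminant |r|: 0.62, 0.52, 0.55, 0.52, 0.56; count ≥ 0.50 → 5.

5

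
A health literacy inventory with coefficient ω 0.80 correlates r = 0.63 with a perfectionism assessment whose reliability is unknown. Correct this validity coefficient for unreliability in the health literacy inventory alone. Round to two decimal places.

0.70

Single correction: r_c = r_obs / √r_xx = 0.63 / √0.80 = 0.63 / 0.8944 ≈ 0.70.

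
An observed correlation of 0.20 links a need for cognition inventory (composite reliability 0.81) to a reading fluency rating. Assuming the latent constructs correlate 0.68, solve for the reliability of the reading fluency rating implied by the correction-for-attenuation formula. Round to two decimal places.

r_true = r_obs / √(r_xx · r_yy) ⇒ 0.68 = 0.20 / √(0.81 · r_yy).
√(0.81 · r_yy) = 0.20 / 0.68 = 0.2941; 0.81 · r_yy = 0.0865; r_yy = 0.0865 / 0.81 ≈ 0.11.

0.11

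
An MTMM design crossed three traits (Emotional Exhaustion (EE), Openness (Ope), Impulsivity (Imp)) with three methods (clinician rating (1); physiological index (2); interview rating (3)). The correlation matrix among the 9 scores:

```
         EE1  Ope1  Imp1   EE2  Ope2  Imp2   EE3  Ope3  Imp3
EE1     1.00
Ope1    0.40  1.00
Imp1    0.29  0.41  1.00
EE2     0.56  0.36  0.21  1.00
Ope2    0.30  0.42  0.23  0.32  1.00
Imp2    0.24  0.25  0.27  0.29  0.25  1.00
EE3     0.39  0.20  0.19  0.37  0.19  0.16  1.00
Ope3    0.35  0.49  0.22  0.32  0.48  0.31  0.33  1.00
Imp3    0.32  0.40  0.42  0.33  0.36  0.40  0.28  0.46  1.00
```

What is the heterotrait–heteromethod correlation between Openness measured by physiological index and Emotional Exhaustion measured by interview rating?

0.19

Different traits and methods: r(Ope2, EE3) = 0.19.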